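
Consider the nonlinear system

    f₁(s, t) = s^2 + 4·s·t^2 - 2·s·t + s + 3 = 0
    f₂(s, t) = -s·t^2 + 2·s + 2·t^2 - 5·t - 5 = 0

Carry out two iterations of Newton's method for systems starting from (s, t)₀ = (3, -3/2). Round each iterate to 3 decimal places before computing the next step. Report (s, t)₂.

At (3, -3/2): F = (51.000, 6.250).
Jacobian J = [[2·s + 4·t^2 - 2·t + 1, 8·s·t - 2·s], [-t^2 + 2, -2·s·t + 4·t - 5]].
At the point, J = [[19.000, -42.000], [-0.250, -2.000]] (det J = -48.500).
Solving J·Δ = −F gives Δ = (3.309, 2.711).
Then the next iterate is (s, t)₁ = (6.309, 1.211).
Round to (6.309, 1.211) and repeat: F = (70.84121, -4.75624), J = [[17.06208, 48.50359], [0.53348, -15.43640]].
Δ = (-2.983, -0.411), so (s, t)₂ = (3.326, 0.800).

(3.326, 0.800)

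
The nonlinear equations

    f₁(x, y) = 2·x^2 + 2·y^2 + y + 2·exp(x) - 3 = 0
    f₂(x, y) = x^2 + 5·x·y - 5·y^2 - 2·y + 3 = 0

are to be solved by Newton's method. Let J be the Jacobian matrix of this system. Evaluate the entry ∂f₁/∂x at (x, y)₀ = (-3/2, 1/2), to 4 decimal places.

-5.5537

∂f₁/∂x = 4·x + 2·exp(x).
At (-3/2, 1/2) this is -5.5537.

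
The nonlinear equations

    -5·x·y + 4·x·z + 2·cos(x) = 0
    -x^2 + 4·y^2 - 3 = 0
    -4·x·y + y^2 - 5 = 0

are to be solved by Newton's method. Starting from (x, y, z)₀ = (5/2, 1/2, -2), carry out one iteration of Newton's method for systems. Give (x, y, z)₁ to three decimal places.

(0.363, -0.108, -2.475)

At (5/2, 1/2, -2): F = (-27.85229, -8.250, -9.750).
Jacobian J = [[-5·y + 4·z - 2·sin(x), -5·x, 4·x], [-2·x, 8·y, 0], [-4·y, -4·x + 2·y, 0]].
At the point, J = [[-11.69694, -12.500, 10.000], [-5.000, 4.000, 0.000], [-2.000, -9.000, 0.000]] (det J = 530.000).
Solving J·Δ = −F gives Δ = (-2.137, -0.608, -0.475).
Then the next iterate is (x, y, z)₁ = (0.363, -0.108, -2.475).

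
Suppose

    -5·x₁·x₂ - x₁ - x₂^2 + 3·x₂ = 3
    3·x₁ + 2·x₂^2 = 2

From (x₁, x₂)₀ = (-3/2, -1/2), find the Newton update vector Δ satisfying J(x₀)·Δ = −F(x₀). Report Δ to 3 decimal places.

(2.213, 0.320)

At (-3/2, -1/2): F = (-7.000, -6.000).
Jacobian J = [[-5·x₂ - 1, -5·x₁ - 2·x₂ + 3], [3, 4·x₂]].
At the point, J = [[1.500, 11.500], [3.000, -2.000]] (det J = -37.500).
Solving J·Δ = −F gives Δ = (2.213, 0.320).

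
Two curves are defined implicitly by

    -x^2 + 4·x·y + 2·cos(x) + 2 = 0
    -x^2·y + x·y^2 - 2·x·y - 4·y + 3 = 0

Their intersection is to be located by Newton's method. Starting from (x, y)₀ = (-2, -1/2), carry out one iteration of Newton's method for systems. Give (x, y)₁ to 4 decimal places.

At (-2, -1/2): F = (1.167706, 4.5000).
Jacobian J = [[-2·x + 4·y - 2·sin(x), 4·x], [-2·x·y + y^2 - 2·y, -x^2 + 2·x·y - 2·x - 4]].
At the point, J = [[3.818595, -8.0000], [-0.7500, -2.0000]] (det J = -13.637190).
Solving J·Δ = −F gives Δ = (2.4686, 1.3243).
Then the next iterate is (x, y)₁ = (0.4686, 0.8243).

(0.4686, 0.8243)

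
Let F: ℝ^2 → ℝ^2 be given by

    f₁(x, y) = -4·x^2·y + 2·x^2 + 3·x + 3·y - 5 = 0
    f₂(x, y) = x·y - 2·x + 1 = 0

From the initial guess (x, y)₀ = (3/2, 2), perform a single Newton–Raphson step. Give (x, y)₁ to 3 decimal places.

At (3/2, 2): F = (-8.000, 1.000).
Jacobian J = [[-8·x·y + 4·x + 3, -4·x^2 + 3], [y - 2, x]].
At the point, J = [[-15.000, -6.000], [0.000, 1.500]] (det J = -22.500).
Solving J·Δ = −F gives Δ = (-0.267, -0.667).
Then the next iterate is (x, y)₁ = (1.233, 1.333).

(1.233, 1.333)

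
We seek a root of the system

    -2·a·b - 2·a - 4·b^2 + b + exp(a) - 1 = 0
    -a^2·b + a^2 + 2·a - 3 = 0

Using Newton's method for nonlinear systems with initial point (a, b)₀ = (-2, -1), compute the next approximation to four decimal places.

(-2.1350, -0.5475)

At (-2, -1): F = (-5.864665, 1.0000).
Jacobian J = [[-2·b + exp(a) - 2, -2·a - 8·b + 1], [-2·a·b + 2·a + 2, -a^2]].
At the point, J = [[0.135335, 13.0000], [-6.0000, -4.0000]] (det J = 77.458659).
Solving J·Δ = −F gives Δ = (-0.1350, 0.4525).
Then the next iterate is (a, b)₁ = (-2.1350, -0.5475).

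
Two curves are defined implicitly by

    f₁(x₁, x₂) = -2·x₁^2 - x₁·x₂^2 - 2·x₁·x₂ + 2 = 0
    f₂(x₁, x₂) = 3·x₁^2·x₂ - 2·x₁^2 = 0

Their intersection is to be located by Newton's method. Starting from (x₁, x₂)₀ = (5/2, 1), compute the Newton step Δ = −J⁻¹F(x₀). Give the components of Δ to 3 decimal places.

(-1.419, 0.045)

At (5/2, 1): F = (-18.000, 6.250).
Jacobian J = [[-4·x₁ - x₂^2 - 2·x₂, -2·x₁·x₂ - 2·x₁], [6·x₁·x₂ - 4·x₁, 3·x₁^2]].
At the point, J = [[-13.000, -10.000], [5.000, 18.750]] (det J = -193.750).
Solving J·Δ = −F gives Δ = (-1.419, 0.045).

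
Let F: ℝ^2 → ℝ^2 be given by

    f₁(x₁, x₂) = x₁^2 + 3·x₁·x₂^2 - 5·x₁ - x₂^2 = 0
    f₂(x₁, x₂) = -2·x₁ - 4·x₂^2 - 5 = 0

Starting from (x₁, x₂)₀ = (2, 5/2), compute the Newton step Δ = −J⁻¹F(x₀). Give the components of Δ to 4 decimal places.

At (2, 5/2): F = (25.2500, -34.0000).
Jacobian J = [[2·x₁ + 3·x₂^2 - 5, 6·x₁·x₂ - 2·x₂], [-2, -8·x₂]].
At the point, J = [[17.7500, 25.0000], [-2.0000, -20.0000]] (det J = -305.0000).
Solving J·Δ = −F gives Δ = (1.1311, -1.8131).

(1.1311, -1.8131)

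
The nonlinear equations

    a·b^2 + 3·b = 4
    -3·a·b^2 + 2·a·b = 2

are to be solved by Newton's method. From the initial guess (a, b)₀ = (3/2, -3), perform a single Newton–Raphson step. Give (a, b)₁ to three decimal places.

At (3/2, -3): F = (0.500, -51.500).
Jacobian J = [[b^2, 2·a·b + 3], [-3·b^2 + 2·b, -6·a·b + 2·a]].
At the point, J = [[9.000, -6.000], [-33.000, 30.000]] (det J = 72.000).
Solving J·Δ = −F gives Δ = (4.083, 6.208).
Then the next iterate is (a, b)₁ = (5.583, 3.208).

(5.583, 3.208)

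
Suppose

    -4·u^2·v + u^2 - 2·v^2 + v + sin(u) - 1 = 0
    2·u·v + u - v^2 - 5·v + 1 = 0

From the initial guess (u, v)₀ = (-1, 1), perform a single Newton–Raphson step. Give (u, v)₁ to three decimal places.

At (-1, 1): F = (-5.84147, -8.000).
Jacobian J = [[-8·u·v + 2·u + cos(u), -4·u^2 - 4·v + 1], [2·v + 1, 2·u - 2·v - 5]].
At the point, J = [[6.54030, -7.000], [3.000, -9.000]] (det J = -37.86272).
Solving J·Δ = −F gives Δ = (-0.091, -0.919).
Then the next iterate is (u, v)₁ = (-1.091, 0.081).

(-1.091, 0.081)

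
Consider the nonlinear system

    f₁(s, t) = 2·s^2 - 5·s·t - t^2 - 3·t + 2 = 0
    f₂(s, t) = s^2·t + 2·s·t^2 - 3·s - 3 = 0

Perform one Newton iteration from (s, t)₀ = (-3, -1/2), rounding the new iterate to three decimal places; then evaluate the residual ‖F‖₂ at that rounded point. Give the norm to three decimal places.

4.186

At (-3, -1/2): F = (13.750, 0.000).
Jacobian J = [[4·s - 5·t, -5·s - 2·t - 3], [2·s·t + 2·t^2 - 3, s^2 + 4·s·t]].
At the point, J = [[-9.500, 13.000], [0.500, 15.000]] (det J = -149.000).
Solving J·Δ = −F gives Δ = (1.384, -0.046).
Then the next iterate is (s, t)₁ = (-1.616, -0.546).
Re-evaluating at (-1.616, -0.546): F = (4.15112, -0.54137), so ‖F‖₂ = 4.186.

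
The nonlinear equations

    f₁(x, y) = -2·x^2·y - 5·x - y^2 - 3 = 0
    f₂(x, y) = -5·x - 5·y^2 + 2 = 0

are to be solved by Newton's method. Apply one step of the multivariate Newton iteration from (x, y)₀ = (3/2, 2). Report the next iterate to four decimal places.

(0.6487, 0.9378)

At (3/2, 2): F = (-23.5000, -25.5000).
Jacobian J = [[-4·x·y - 5, -2·x^2 - 2·y], [-5, -10·y]].
At the point, J = [[-17.0000, -8.5000], [-5.0000, -20.0000]] (det J = 297.5000).
Solving J·Δ = −F gives Δ = (-0.8513, -1.0622).
Then the next iterate is (x, y)₁ = (0.6487, 0.9378).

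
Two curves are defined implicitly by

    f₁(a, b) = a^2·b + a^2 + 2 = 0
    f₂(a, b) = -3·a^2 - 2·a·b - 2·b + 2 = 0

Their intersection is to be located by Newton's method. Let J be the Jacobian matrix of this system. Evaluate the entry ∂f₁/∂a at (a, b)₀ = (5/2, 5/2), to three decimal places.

17.500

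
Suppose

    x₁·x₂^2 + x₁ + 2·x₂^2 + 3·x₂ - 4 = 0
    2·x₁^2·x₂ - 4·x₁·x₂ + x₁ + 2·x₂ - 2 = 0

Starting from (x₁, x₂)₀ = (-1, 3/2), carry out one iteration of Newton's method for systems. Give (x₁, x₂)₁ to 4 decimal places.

At (-1, 3/2): F = (1.7500, 9.0000).
Jacobian J = [[x₂^2 + 1, 2·x₁·x₂ + 4·x₂ + 3], [4·x₁·x₂ - 4·x₂ + 1, 2·x₁^2 - 4·x₁ + 2]].
At the point, J = [[3.2500, 6.0000], [-11.0000, 8.0000]] (det J = 92.0000).
Solving J·Δ = −F gives Δ = (0.4348, -0.5272).
Then the next iterate is (x₁, x₂)₁ = (-0.5652, 0.9728).

(-0.5652, 0.9728)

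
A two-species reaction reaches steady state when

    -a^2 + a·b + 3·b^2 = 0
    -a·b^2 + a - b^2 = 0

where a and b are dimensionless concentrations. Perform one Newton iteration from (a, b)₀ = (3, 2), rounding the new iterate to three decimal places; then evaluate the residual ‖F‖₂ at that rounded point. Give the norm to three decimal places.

At (3, 2): F = (9.000, -13.000).
Jacobian J = [[-2·a + b, a + 6·b], [-b^2 + 1, -2·a·b - 2·b]].
At the point, J = [[-4.000, 15.000], [-3.000, -16.000]] (det J = 109.000).
Solving J·Δ = −F gives Δ = (-0.468, -0.725).
Then the next iterate is (a, b)₁ = (2.532, 1.275).
Re-evaluating at (2.532, 1.275): F = (1.69415, -3.20971), so ‖F‖₂ = 3.629.

3.629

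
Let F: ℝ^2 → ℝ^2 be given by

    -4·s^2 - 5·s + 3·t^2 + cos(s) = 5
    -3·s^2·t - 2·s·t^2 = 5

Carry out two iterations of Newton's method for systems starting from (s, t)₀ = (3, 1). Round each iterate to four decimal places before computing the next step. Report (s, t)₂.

At (3, 1): F = (-53.989992, -38.0000).
Jacobian J = [[-8·s - sin(s) - 5, 6·t], [-6·s·t - 2·t^2, -3·s^2 - 4·s·t]].
At the point, J = [[-29.141120, 6.0000], [-20.0000, -39.0000]] (det J = 1256.503680).
Solving J·Δ = −F gives Δ = (-1.8572, -0.0219).
Then the next iterate is (s, t)₁ = (1.1428, 0.9781).
Round to (1.1428, 0.9781) and repeat: F = (-12.652880, -11.018759), J = [[-15.052199, 5.8686], [-8.619995, -8.389066]].
Δ = (-0.9658, -0.3211), so (s, t)₂ = (0.1770, 0.6570).

(0.1770, 0.6570)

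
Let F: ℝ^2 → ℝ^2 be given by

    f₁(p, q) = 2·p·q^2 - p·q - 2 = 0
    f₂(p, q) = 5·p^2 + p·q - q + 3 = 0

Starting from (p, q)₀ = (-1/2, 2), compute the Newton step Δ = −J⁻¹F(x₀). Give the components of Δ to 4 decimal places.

At (-1/2, 2): F = (-5.0000, 1.2500).
Jacobian J = [[2·q^2 - q, 4·p·q - p], [10·p + q, p - 1]].
At the point, J = [[6.0000, -3.5000], [-3.0000, -1.5000]] (det J = -19.5000).
Solving J·Δ = −F gives Δ = (0.6090, -0.3846).

(0.6090, -0.3846)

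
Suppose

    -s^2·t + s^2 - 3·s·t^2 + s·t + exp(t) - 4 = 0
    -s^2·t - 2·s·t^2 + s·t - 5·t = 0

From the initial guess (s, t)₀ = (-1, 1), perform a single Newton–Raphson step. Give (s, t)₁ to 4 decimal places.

(42.7663, 13.9221)

At (-1, 1): F = (0.718282, -5.0000).
Jacobian J = [[-2·s·t + 2·s - 3·t^2 + t, -s^2 - 6·s·t + s + exp(t)], [-2·s·t - 2·t^2 + t, -s^2 - 4·s·t + s - 5]].
At the point, J = [[-2.0000, 6.718282], [1.0000, -3.0000]] (det J = -0.718282).
Solving J·Δ = −F gives Δ = (43.7663, 12.9221).
Then the next iterate is (s, t)₁ = (42.7663, 13.9221).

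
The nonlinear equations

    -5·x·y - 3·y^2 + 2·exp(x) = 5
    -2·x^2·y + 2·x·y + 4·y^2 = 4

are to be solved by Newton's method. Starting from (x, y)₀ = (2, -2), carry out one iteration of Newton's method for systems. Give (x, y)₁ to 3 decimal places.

At (2, -2): F = (17.77811, 20.000).
Jacobian J = [[-5·y + 2·exp(x), -5·x - 6·y], [-4·x·y + 2·y, -2·x^2 + 2·x + 8·y]].
At the point, J = [[24.77811, 2.000], [12.000, -20.000]] (det J = -519.56224).
Solving J·Δ = −F gives Δ = (-0.761, 0.543).
Then the next iterate is (x, y)₁ = (1.239, -1.457).

(1.239, -1.457)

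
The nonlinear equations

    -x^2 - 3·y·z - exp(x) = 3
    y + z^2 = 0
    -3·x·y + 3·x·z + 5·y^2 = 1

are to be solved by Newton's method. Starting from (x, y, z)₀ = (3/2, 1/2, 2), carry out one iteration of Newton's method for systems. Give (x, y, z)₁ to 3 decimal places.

(0.906, -0.674, 1.168)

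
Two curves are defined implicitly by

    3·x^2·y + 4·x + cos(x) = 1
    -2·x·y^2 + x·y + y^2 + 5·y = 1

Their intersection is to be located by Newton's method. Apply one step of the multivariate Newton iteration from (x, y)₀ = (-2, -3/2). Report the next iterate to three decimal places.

At (-2, -3/2): F = (-27.41615, 5.750).
Jacobian J = [[6·x·y - sin(x) + 4, 3·x^2], [-2·y^2 + y, -4·x·y + x + 2·y + 5]].
At the point, J = [[22.90930, 12.000], [-6.000, -12.000]] (det J = -202.91157).
Solving J·Δ = −F gives Δ = (1.281, -0.161).
Then the next iterate is (x, y)₁ = (-0.719, -1.661).

(-0.719, -1.661)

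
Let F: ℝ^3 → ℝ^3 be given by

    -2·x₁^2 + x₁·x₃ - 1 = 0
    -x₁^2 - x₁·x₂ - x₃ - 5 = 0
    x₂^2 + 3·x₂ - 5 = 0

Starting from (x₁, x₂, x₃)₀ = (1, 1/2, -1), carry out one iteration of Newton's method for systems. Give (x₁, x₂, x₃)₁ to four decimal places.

(-0.3750, 1.3125, -3.8750)

At (1, 1/2, -1): F = (-4.0000, -5.5000, -3.2500).
Jacobian J = [[-4·x₁ + x₃, 0, x₁], [-2·x₁ - x₂, -x₁, -1], [0, 2·x₂ + 3, 0]].
At the point, J = [[-5.0000, 0.0000, 1.0000], [-2.5000, -1.0000, -1.0000], [0.0000, 4.0000, 0.0000]] (det J = -30.0000).
Solving J·Δ = −F gives Δ = (-1.3750, 0.8125, -2.8750).
Then the next iterate is (x₁, x₂, x₃)₁ = (-0.3750, 1.3125, -3.8750).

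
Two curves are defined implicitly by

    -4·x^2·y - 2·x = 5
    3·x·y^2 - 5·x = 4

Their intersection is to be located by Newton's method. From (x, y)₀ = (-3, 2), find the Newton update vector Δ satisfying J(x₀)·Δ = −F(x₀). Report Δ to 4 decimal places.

(1.1795, -0.4651)

At (-3, 2): F = (-71.0000, -25.0000).
Jacobian J = [[-8·x·y - 2, -4·x^2], [3·y^2 - 5, 6·x·y]].
At the point, J = [[46.0000, -36.0000], [7.0000, -36.0000]] (det J = -1404.0000).
Solving J·Δ = −F gives Δ = (1.1795, -0.4651).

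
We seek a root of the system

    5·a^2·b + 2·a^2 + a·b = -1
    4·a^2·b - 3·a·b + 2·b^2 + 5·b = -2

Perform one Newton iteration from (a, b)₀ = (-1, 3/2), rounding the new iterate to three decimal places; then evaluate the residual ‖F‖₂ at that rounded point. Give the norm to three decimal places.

6.474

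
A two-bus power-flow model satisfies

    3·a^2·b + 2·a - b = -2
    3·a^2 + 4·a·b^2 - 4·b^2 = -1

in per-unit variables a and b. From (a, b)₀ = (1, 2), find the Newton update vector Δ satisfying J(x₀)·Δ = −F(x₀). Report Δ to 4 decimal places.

(-0.1818, -2.7273)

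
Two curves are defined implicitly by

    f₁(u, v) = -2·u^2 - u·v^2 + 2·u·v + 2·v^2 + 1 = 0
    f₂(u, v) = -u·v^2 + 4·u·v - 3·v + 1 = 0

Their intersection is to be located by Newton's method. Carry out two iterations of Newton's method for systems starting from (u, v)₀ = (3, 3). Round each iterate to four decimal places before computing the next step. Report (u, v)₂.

At (3, 3): F = (-8.0000, 1.0000).
Jacobian J = [[-4·u - v^2 + 2·v, -2·u·v + 2·u + 4·v], [-v^2 + 4·v, -2·u·v + 4·u - 3]].
At the point, J = [[-15.0000, 0.0000], [3.0000, -9.0000]] (det J = 135.0000).
Solving J·Δ = −F gives Δ = (-0.5333, -0.0667).
Then the next iterate is (u, v)₁ = (2.4667, 2.9333).
Round to (2.4667, 2.9333) and repeat: F = (-0.713679, -0.081716), J = [[-12.604449, 2.195458], [3.128951, -7.604342]].
Δ = (-0.0630, -0.0367), so (u, v)₂ = (2.4037, 2.8966).

(2.4037, 2.8966)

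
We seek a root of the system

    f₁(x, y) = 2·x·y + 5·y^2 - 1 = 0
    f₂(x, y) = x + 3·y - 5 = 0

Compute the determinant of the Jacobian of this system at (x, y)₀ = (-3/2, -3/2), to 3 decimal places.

9.000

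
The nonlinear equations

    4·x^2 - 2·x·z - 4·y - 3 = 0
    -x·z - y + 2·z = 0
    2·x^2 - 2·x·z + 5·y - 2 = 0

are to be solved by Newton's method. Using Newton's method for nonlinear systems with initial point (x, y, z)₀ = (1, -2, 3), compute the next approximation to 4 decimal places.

At (1, -2, 3): F = (3.0000, 5.0000, -16.0000).
Jacobian J = [[8·x - 2·z, -4, -2·x], [-z, -1, -x + 2], [4·x - 2·z, 5, -2·x]].
At the point, J = [[2.0000, -4.0000, -2.0000], [-3.0000, -1.0000, 1.0000], [-2.0000, 5.0000, -2.0000]] (det J = 60.0000).
Solving J·Δ = −F gives Δ = (0.0500, 2.1333, -2.7167).
Then the next iterate is (x, y, z)₁ = (1.0500, 0.1333, 0.2833).

(1.0500, 0.1333, 0.2833)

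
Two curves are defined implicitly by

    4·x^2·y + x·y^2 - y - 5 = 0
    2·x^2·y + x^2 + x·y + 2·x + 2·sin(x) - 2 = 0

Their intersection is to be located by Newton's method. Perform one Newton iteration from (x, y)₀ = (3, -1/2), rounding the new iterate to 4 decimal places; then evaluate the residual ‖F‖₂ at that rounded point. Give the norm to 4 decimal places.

At (3, -1/2): F = (-21.7500, 2.782240).
Jacobian J = [[8·x·y + y^2, 4·x^2 + 2·x·y - 1], [4·x·y + 2·x + y + 2·cos(x) + 2, 2·x^2 + x]].
At the point, J = [[-11.7500, 32.0000], [-0.479985, 21.0000]] (det J = -231.390480).
Solving J·Δ = −F gives Δ = (-2.3587, -0.1864).
Then the next iterate is (x, y)₁ = (0.6413, -0.6864).
Re-evaluating at (0.6413, -0.6864): F = (-5.140626, -0.114433), so ‖F‖₂ = 5.1419.

5.1419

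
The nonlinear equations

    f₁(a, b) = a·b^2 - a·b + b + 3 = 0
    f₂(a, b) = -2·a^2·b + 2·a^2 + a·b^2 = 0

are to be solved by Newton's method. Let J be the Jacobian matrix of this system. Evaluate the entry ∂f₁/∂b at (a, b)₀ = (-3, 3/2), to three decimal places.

∂f₁/∂b = 2·a·b - a + 1.
At (-3, 3/2) this is -5.000.

-5.000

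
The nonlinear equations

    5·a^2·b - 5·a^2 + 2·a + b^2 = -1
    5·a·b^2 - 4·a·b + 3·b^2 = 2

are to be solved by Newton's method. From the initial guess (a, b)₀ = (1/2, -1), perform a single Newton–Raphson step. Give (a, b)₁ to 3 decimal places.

At (1/2, -1): F = (0.500, 5.500).
Jacobian J = [[10·a·b - 10·a + 2, 5·a^2 + 2·b], [5·b^2 - 4·b, 10·a·b - 4·a + 6·b]].
At the point, J = [[-8.000, -0.750], [9.000, -13.000]] (det J = 110.750).
Solving J·Δ = −F gives Δ = (0.021, 0.438).
Then the next iterate is (a, b)₁ = (0.521, -0.562).

(0.521, -0.562)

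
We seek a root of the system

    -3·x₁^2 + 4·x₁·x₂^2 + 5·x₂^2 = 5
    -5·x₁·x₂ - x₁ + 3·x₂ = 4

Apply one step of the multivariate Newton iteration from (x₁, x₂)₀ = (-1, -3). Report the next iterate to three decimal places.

(-0.633, -0.267)

At (-1, -3): F = (1.000, -27.000).
Jacobian J = [[-6·x₁ + 4·x₂^2, 8·x₁·x₂ + 10·x₂], [-5·x₂ - 1, -5·x₁ + 3]].
At the point, J = [[42.000, -6.000], [14.000, 8.000]] (det J = 420.000).
Solving J·Δ = −F gives Δ = (0.367, 2.733).
Then the next iterate is (x₁, x₂)₁ = (-0.633, -0.267).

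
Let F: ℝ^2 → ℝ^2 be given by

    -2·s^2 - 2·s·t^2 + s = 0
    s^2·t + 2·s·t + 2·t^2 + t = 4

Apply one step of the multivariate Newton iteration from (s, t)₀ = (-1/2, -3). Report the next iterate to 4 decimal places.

(-0.4084, -1.8957)

At (-1/2, -3): F = (8.0000, 13.2500).
Jacobian J = [[-4·s - 2·t^2 + 1, -4·s·t], [2·s·t + 2·t, s^2 + 2·s + 4·t + 1]].
At the point, J = [[-15.0000, -6.0000], [-3.0000, -11.7500]] (det J = 158.2500).
Solving J·Δ = −F gives Δ = (0.0916, 1.1043).
Then the next iterate is (s, t)₁ = (-0.4084, -1.8957).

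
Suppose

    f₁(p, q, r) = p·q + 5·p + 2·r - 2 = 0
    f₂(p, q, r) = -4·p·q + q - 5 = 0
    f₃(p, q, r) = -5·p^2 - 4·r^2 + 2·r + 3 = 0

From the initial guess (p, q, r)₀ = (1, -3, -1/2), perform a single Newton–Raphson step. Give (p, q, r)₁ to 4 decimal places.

At (1, -3, -1/2): F = (-1.0000, 4.0000, -4.0000).
Jacobian J = [[q + 5, p, 2], [-4·q, -4·p + 1, 0], [-10·p, 0, -8·r + 2]].
At the point, J = [[2.0000, 1.0000, 2.0000], [12.0000, -3.0000, 0.0000], [-10.0000, 0.0000, 6.0000]] (det J = -168.0000).
Solving J·Δ = −F gives Δ = (-0.1786, 0.6190, 0.3690).
Then the next iterate is (p, q, r)₁ = (0.8214, -2.3810, -0.1310).

(0.8214, -2.3810, -0.1310)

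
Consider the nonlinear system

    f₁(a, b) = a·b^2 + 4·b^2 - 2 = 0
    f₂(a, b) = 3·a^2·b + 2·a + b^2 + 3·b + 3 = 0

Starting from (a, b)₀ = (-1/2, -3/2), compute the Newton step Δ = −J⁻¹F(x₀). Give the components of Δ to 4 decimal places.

At (-1/2, -3/2): F = (5.8750, -1.3750).
Jacobian J = [[b^2, 2·a·b + 8·b], [6·a·b + 2, 3·a^2 + 2·b + 3]].
At the point, J = [[2.2500, -10.5000], [6.5000, 0.7500]] (det J = 69.9375).
Solving J·Δ = −F gives Δ = (0.1434, 0.5903).

(0.1434, 0.5903)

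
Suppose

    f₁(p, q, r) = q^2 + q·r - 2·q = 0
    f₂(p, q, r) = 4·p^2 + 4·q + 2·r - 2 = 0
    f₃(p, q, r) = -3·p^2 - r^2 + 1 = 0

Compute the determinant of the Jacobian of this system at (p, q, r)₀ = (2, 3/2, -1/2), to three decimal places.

52.000

J = [[0, 2·q + r - 2, q], [8·p, 4, 2], [-6·p, 0, -2·r]].
At the point, J = [[0.000, 0.500, 1.500], [16.000, 4.000, 2.000], [-12.000, 0.000, 1.000]].
det J = 52.000.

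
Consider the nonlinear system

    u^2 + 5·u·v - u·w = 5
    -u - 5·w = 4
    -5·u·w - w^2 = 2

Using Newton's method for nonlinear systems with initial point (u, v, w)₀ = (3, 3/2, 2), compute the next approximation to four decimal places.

(7.6129, -4.2677, -2.3226)

At (3, 3/2, 2): F = (20.5000, -17.0000, -36.0000).
Jacobian J = [[2·u + 5·v - w, 5·u, -u], [-1, 0, -5], [-5·w, 0, -5·u - 2·w]].
At the point, J = [[11.5000, 15.0000, -3.0000], [-1.0000, 0.0000, -5.0000], [-10.0000, 0.0000, -19.0000]] (det J = 465.0000).
Solving J·Δ = −F gives Δ = (4.6129, -5.7677, -4.3226).
Then the next iterate is (u, v, w)₁ = (7.6129, -4.2677, -2.3226).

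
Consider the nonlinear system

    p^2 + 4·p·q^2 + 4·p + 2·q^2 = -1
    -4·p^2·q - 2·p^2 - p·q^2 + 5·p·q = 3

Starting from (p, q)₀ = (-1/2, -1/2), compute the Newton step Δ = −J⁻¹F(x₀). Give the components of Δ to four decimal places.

(0.1875, -0.5352)

At (-1/2, -1/2): F = (-0.7500, -1.6250).
Jacobian J = [[2·p + 4·q^2 + 4, 8·p·q + 4·q], [-8·p·q - 4·p - q^2 + 5·q, -4·p^2 - 2·p·q + 5·p]].
At the point, J = [[4.0000, 0.0000], [-2.7500, -4.0000]] (det J = -16.0000).
Solving J·Δ = −F gives Δ = (0.1875, -0.5352).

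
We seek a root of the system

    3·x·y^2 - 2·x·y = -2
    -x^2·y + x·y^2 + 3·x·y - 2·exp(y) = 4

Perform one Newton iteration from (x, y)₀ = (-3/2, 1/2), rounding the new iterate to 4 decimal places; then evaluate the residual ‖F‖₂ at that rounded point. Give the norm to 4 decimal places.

At (-3/2, 1/2): F = (2.3750, -11.047443).
Jacobian J = [[3·y^2 - 2·y, 6·x·y - 2·x], [-2·x·y + y^2 + 3·y, -x^2 + 2·x·y + 3·x - 2·exp(y)]].
At the point, J = [[-0.2500, -1.5000], [3.2500, -11.547443]] (det J = 7.761861).
Solving J·Δ = −F gives Δ = (5.6683, 0.6386).
Then the next iterate is (x, y)₁ = (4.1683, 1.1386).
Re-evaluating at (4.1683, 1.1386): F = (8.719424, -10.385745), so ‖F‖₂ = 13.5607.

13.5607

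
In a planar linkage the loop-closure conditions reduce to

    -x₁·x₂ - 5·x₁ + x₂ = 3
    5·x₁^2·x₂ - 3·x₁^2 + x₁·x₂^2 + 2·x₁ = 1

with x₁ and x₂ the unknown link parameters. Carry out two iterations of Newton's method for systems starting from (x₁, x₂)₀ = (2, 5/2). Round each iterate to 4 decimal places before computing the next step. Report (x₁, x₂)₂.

At (2, 5/2): F = (-15.5000, 53.5000).
Jacobian J = [[-x₂ - 5, -x₁ + 1], [10·x₁·x₂ - 6·x₁ + x₂^2 + 2, 5·x₁^2 + 2·x₁·x₂]].
At the point, J = [[-7.5000, -1.0000], [46.2500, 30.0000]] (det J = -178.7500).
Solving J·Δ = −F gives Δ = (-2.3021, 1.7657).
Then the next iterate is (x₁, x₂)₁ = (-0.3021, 4.2657).
Round to (-0.3021, 4.2657) and repeat: F = (4.064868, -5.428531), J = [[-9.2657, 1.3021], [9.122117, -2.121014]].
Δ = (0.1998, -1.7002), so (x₁, x₂)₂ = (-0.1023, 2.5655).

(-0.1023, 2.5655)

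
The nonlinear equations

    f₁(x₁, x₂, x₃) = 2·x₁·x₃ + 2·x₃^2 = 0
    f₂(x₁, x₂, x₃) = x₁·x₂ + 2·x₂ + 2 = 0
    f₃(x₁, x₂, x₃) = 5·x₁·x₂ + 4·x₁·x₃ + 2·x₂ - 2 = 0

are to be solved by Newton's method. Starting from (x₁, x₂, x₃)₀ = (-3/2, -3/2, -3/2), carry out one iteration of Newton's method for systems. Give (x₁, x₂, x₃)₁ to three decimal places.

(-0.679, -1.536, -0.774)

At (-3/2, -3/2, -3/2): F = (9.000, 1.250, 15.250).
Jacobian J = [[2·x₃, 0, 2·x₁ + 4·x₃], [x₂, x₁ + 2, 0], [5·x₂ + 4·x₃, 5·x₁ + 2, 4·x₁]].
At the point, J = [[-3.000, 0.000, -9.000], [-1.500, 0.500, 0.000], [-13.500, -5.500, -6.000]] (det J = -126.000).
Solving J·Δ = −F gives Δ = (0.821, -0.036, 0.726).
Then the next iterate is (x₁, x₂, x₃)₁ = (-0.679, -1.536, -0.774).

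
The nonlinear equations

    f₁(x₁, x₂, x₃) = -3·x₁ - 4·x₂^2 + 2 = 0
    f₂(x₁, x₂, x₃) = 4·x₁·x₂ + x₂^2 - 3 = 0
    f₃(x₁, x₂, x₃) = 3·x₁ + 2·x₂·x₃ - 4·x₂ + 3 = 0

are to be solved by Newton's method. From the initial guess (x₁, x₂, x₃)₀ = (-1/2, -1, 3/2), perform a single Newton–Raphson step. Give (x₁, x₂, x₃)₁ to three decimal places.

At (-1/2, -1, 3/2): F = (-0.500, 0.000, 2.500).
Jacobian J = [[-3, -8·x₂, 0], [4·x₂, 4·x₁ + 2·x₂, 0], [3, 2·x₃ - 4, 2·x₂]].
At the point, J = [[-3.000, 8.000, 0.000], [-4.000, -4.000, 0.000], [3.000, -1.000, -2.000]] (det J = -88.000).
Solving J·Δ = −F gives Δ = (-0.045, 0.045, 1.159).
Then the next iterate is (x₁, x₂, x₃)₁ = (-0.545, -0.955, 2.659).

(-0.545, -0.955, 2.659)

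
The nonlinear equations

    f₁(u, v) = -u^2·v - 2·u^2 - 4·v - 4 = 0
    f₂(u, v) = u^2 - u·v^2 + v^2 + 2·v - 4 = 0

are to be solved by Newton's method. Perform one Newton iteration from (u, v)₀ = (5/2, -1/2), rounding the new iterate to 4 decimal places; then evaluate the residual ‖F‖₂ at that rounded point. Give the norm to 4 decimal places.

20.9624

At (5/2, -1/2): F = (-11.3750, 0.8750).
Jacobian J = [[-2·u·v - 4·u, -u^2 - 4], [2·u - v^2, -2·u·v + 2·v + 2]].
At the point, J = [[-7.5000, -10.2500], [4.7500, 3.5000]] (det J = 22.4375).
Solving J·Δ = −F gives Δ = (1.3747, -2.1156).
Then the next iterate is (u, v)₁ = (3.8747, -2.6156).
Re-evaluating at (3.8747, -2.6156): F = (15.704588, -13.884767), so ‖F‖₂ = 20.9624.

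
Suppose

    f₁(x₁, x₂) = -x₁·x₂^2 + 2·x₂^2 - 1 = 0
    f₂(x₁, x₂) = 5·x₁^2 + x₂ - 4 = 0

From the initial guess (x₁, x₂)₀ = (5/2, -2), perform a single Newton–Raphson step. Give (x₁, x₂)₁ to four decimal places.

(1.5093, -2.4815)

At (5/2, -2): F = (-3.0000, 25.2500).
Jacobian J = [[-x₂^2, -2·x₁·x₂ + 4·x₂], [10·x₁, 1]].
At the point, J = [[-4.0000, 2.0000], [25.0000, 1.0000]] (det J = -54.0000).
Solving J·Δ = −F gives Δ = (-0.9907, -0.4815).
Then the next iterate is (x₁, x₂)₁ = (1.5093, -2.4815).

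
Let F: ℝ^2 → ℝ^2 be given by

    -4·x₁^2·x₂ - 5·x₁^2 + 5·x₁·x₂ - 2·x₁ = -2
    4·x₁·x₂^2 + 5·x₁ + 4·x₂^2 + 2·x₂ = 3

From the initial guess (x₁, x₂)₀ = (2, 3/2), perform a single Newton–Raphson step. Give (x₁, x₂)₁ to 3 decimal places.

At (2, 3/2): F = (-31.000, 37.000).
Jacobian J = [[-8·x₁·x₂ - 10·x₁ + 5·x₂ - 2, -4·x₁^2 + 5·x₁], [4·x₂^2 + 5, 8·x₁·x₂ + 8·x₂ + 2]].
At the point, J = [[-38.500, -6.000], [14.000, 38.000]] (det J = -1379.000).
Solving J·Δ = −F gives Δ = (-0.693, -0.718).
Then the next iterate is (x₁, x₂)₁ = (1.307, 0.782).

(1.307, 0.782)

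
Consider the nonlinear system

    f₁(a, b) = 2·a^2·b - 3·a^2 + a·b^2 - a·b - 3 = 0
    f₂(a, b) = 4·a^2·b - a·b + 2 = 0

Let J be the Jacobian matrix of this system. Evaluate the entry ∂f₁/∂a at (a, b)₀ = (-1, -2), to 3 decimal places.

∂f₁/∂a = 4·a·b - 6·a + b^2 - b.
At (-1, -2) this is 20.000.

20.000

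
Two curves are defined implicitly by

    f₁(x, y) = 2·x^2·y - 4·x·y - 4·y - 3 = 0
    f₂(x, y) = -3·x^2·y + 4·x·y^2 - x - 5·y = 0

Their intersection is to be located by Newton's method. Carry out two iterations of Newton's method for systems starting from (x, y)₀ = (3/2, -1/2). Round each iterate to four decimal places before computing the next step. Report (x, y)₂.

At (3/2, -1/2): F = (-0.2500, 5.8750).
Jacobian J = [[4·x·y - 4·y, 2·x^2 - 4·x - 4], [-6·x·y + 4·y^2 - 1, -3·x^2 + 8·x·y - 5]].
At the point, J = [[-1.0000, -5.5000], [4.5000, -17.7500]] (det J = 42.5000).
Solving J·Δ = −F gives Δ = (-0.8647, 0.1118).
Then the next iterate is (x, y)₁ = (0.6353, -0.3882).
Round to (0.6353, -0.3882) and repeat: F = (-0.774066, 2.158697), J = [[0.566306, -5.733988], [1.082538, -8.183806]].
Δ = (-11.8983, -1.3101), so (x, y)₂ = (-11.2630, -1.6983).

(-11.2630, -1.6983)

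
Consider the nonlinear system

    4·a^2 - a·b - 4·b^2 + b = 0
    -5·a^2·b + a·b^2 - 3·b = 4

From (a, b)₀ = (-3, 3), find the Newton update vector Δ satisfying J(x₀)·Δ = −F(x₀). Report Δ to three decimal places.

At (-3, 3): F = (12.000, -175.000).
Jacobian J = [[8·a - b, -a - 8·b + 1], [-10·a·b + b^2, -5·a^2 + 2·a·b - 3]].
At the point, J = [[-27.000, -20.000], [99.000, -66.000]] (det J = 3762.000).
Solving J·Δ = −F gives Δ = (1.141, -0.940).

(1.141, -0.940)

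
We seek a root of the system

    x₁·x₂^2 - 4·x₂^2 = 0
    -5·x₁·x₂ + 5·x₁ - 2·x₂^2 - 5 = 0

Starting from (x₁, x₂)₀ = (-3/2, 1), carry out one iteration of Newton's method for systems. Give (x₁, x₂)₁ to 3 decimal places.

(26.000, 3.000)

At (-3/2, 1): F = (-5.500, -7.000).
Jacobian J = [[x₂^2, 2·x₁·x₂ - 8·x₂], [-5·x₂ + 5, -5·x₁ - 4·x₂]].
At the point, J = [[1.000, -11.000], [0.000, 3.500]] (det J = 3.500).
Solving J·Δ = −F gives Δ = (27.500, 2.000).
Then the next iterate is (x₁, x₂)₁ = (26.000, 3.000).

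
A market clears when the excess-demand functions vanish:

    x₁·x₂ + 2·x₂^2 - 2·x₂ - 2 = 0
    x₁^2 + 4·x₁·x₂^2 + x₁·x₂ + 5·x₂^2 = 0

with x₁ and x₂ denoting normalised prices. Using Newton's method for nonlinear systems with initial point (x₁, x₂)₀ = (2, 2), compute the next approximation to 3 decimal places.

(-0.294, 1.824)

At (2, 2): F = (6.000, 60.000).
Jacobian J = [[x₂, x₁ + 4·x₂ - 2], [2·x₁ + 4·x₂^2 + x₂, 8·x₁·x₂ + x₁ + 10·x₂]].
At the point, J = [[2.000, 8.000], [22.000, 54.000]] (det J = -68.000).
Solving J·Δ = −F gives Δ = (-2.294, -0.176).
Then the next iterate is (x₁, x₂)₁ = (-0.294, 1.824).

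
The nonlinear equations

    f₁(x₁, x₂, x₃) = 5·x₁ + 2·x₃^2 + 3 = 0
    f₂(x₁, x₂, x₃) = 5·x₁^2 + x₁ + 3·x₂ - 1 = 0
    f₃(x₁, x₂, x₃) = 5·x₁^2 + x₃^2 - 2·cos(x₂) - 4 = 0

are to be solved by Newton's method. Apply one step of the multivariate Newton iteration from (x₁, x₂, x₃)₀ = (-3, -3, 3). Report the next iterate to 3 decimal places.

(-1.524, 0.600, 1.885)

At (-3, -3, 3): F = (6.000, 32.000, 51.97998).
Jacobian J = [[5, 0, 4·x₃], [10·x₁ + 1, 3, 0], [10·x₁, 2·sin(x₂), 2·x₃]].
At the point, J = [[5.000, 0.000, 12.000], [-29.000, 3.000, 0.000], [-30.000, -0.28224, 6.000]] (det J = 1268.21953).
Solving J·Δ = −F gives Δ = (1.476, 3.600, -1.115).
Then the next iterate is (x₁, x₂, x₃)₁ = (-1.524, 0.600, 1.885).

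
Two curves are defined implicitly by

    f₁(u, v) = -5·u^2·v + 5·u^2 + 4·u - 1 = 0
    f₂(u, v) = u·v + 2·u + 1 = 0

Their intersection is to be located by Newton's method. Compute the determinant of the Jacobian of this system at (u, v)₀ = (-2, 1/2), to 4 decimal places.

J = [[-10·u·v + 10·u + 4, -5·u^2], [v + 2, u]].
At the point, J = [[-6.0000, -20.0000], [2.5000, -2.0000]].
det J = 62.0000.

62.0000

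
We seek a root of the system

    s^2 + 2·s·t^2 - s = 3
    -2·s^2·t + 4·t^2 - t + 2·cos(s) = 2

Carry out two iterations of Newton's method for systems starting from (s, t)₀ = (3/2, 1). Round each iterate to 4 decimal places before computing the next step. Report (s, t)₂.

At (3/2, 1): F = (0.7500, -3.358526).
Jacobian J = [[2·s + 2·t^2 - 1, 4·s·t], [-4·s·t - 2·sin(s), -2·s^2 + 8·t - 1]].
At the point, J = [[4.0000, 6.0000], [-7.994990, 2.5000]] (det J = 57.969940).
Solving J·Δ = −F gives Δ = (-0.3800, 0.1283).
Then the next iterate is (s, t)₁ = (1.1200, 1.1283).
Round to (1.1200, 1.1283) and repeat: F = (-0.013944, 0.004629), J = [[3.786122, 5.054784], [-6.854985, 5.5176]].
Δ = (0.0018, 0.0014), so (s, t)₂ = (1.1218, 1.1297).

(1.1218, 1.1297)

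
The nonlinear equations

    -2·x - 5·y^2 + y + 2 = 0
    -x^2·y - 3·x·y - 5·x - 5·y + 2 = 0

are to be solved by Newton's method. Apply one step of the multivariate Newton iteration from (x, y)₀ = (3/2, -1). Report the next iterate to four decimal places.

(0.4200, -0.5600)

At (3/2, -1): F = (-7.0000, 6.2500).
Jacobian J = [[-2, -10·y + 1], [-2·x·y - 3·y - 5, -x^2 - 3·x - 5]].
At the point, J = [[-2.0000, 11.0000], [1.0000, -11.7500]] (det J = 12.5000).
Solving J·Δ = −F gives Δ = (-1.0800, 0.4400).
Then the next iterate is (x, y)₁ = (0.4200, -0.5600).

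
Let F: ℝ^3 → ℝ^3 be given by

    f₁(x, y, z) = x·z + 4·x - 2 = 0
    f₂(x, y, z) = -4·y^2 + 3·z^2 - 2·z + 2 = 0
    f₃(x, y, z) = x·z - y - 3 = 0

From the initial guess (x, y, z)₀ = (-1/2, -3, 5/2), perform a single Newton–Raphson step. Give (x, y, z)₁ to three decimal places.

(0.332, -2.329, 2.818)

At (-1/2, -3, 5/2): F = (-5.250, -20.250, -1.250).
Jacobian J = [[z + 4, 0, x], [0, -8·y, 6·z - 2], [z, -1, x]].
At the point, J = [[6.500, 0.000, -0.500], [0.000, 24.000, 13.000], [2.500, -1.000, -0.500]] (det J = 36.500).
Solving J·Δ = −F gives Δ = (0.832, 0.671, 0.318).
Then the next iterate is (x, y, z)₁ = (0.332, -2.329, 2.818).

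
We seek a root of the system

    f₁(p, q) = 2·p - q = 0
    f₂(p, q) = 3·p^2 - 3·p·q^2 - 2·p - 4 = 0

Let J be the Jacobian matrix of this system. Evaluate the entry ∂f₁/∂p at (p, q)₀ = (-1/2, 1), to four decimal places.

∂f₁/∂p = 2.
At (-1/2, 1) this is 2.0000.

2.0000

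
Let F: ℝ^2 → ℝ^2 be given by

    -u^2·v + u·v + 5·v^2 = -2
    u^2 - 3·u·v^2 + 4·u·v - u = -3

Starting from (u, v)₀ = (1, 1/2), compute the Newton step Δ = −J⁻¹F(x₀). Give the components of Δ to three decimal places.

At (1, 1/2): F = (3.250, 4.250).
Jacobian J = [[-2·u·v + v, -u^2 + u + 10·v], [2·u - 3·v^2 + 4·v - 1, -6·u·v + 4·u]].
At the point, J = [[-0.500, 5.000], [2.250, 1.000]] (det J = -11.750).
Solving J·Δ = −F gives Δ = (-1.532, -0.803).

(-1.532, -0.803)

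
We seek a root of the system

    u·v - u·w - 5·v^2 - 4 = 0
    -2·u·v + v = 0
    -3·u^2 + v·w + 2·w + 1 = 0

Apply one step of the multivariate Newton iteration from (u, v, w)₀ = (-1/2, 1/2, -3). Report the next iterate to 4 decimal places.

(6.3889, 3.4444, -4.8333)

At (-1/2, 1/2, -3): F = (-7.0000, 1.0000, -7.2500).
Jacobian J = [[v - w, u - 10·v, -u], [-2·v, -2·u + 1, 0], [-6·u, w, v + 2]].
At the point, J = [[3.5000, -5.5000, 0.5000], [-1.0000, 2.0000, 0.0000], [3.0000, -3.0000, 2.5000]] (det J = 2.2500).
Solving J·Δ = −F gives Δ = (6.8889, 2.9444, -1.8333).
Then the next iterate is (u, v, w)₁ = (6.3889, 3.4444, -4.8333).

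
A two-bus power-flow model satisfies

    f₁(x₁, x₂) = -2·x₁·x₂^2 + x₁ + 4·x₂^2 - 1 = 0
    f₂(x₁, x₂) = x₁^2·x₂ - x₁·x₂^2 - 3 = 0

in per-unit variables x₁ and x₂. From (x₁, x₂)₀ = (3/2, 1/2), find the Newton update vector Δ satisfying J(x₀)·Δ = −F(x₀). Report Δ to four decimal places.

At (3/2, 1/2): F = (0.7500, -2.2500).
Jacobian J = [[-2·x₂^2 + 1, -4·x₁·x₂ + 8·x₂], [2·x₁·x₂ - x₂^2, x₁^2 - 2·x₁·x₂]].
At the point, J = [[0.5000, 1.0000], [1.2500, 0.7500]] (det J = -0.8750).
Solving J·Δ = −F gives Δ = (3.2143, -2.3571).

(3.2143, -2.3571)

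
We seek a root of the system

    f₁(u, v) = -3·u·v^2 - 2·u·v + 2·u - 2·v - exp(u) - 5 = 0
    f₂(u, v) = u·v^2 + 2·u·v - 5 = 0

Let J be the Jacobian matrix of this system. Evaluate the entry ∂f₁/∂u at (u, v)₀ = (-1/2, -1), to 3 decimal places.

0.393

∂f₁/∂u = -3·v^2 - 2·v - exp(u) + 2.
At (-1/2, -1) this is 0.393.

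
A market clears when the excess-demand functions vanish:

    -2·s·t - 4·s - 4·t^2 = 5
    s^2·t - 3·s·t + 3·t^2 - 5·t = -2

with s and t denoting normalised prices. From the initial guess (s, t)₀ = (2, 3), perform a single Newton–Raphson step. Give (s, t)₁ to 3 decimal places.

At (2, 3): F = (-61.000, 8.000).
Jacobian J = [[-2·t - 4, -2·s - 8·t], [2·s·t - 3·t, s^2 - 3·s + 6·t - 5]].
At the point, J = [[-10.000, -28.000], [3.000, 11.000]] (det J = -26.000).
Solving J·Δ = −F gives Δ = (-17.192, 3.962).
Then the next iterate is (s, t)₁ = (-15.192, 6.962).

(-15.192, 6.962)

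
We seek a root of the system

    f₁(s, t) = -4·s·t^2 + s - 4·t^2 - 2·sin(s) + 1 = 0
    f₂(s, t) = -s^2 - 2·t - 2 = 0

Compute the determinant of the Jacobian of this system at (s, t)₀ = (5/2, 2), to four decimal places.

J = [[-4·t^2 - 2·cos(s) + 1, -8·s·t - 8·t], [-2·s, -2]].
At the point, J = [[-13.397713, -56.0000], [-5.0000, -2.0000]].
det J = -253.2046.

-253.2046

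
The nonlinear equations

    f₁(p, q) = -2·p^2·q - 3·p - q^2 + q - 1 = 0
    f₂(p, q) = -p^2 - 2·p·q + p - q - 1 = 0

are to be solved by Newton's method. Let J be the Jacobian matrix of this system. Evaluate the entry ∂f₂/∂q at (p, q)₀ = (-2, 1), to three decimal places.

∂f₂/∂q = -2·p - 1.
At (-2, 1) this is 3.000.

3.000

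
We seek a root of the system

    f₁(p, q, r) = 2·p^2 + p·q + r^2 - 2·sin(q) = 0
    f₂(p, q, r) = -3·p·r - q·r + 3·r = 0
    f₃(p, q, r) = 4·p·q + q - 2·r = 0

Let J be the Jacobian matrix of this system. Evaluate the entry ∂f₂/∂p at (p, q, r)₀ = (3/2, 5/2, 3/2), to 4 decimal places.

-4.5000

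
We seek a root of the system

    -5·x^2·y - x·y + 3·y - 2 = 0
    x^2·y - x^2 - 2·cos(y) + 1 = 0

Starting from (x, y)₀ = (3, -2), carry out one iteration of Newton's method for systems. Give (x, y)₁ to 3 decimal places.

At (3, -2): F = (88.000, -25.16771).
Jacobian J = [[-10·x·y - y, -5·x^2 - x + 3], [2·x·y - 2·x, x^2 + 2·sin(y)]].
At the point, J = [[62.000, -45.000], [-18.000, 7.18141]] (det J = -364.75288).
Solving J·Δ = −F gives Δ = (-1.372, 0.065).
Then the next iterate is (x, y)₁ = (1.628, -1.935).

(1.628, -1.935)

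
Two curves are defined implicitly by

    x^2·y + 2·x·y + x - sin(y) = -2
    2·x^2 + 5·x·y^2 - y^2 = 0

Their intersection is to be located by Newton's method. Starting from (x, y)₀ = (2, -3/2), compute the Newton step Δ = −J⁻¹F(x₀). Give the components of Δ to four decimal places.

(0.5513, 1.4394)

At (2, -3/2): F = (-7.002505, 28.2500).
Jacobian J = [[2·x·y + 2·y + 1, x^2 + 2·x - cos(y)], [4·x + 5·y^2, 10·x·y - 2·y]].
At the point, J = [[-8.0000, 7.929263], [19.2500, -27.0000]] (det J = 63.361691).
Solving J·Δ = −F gives Δ = (0.5513, 1.4394).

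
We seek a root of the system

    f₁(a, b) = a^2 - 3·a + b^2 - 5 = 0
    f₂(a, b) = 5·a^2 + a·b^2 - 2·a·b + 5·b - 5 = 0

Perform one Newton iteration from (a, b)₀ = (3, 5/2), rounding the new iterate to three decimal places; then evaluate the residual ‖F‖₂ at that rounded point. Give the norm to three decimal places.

20.753

At (3, 5/2): F = (1.250, 56.250).
Jacobian J = [[2·a - 3, 2·b], [10·a + b^2 - 2·b, 2·a·b - 2·a + 5]].
At the point, J = [[3.000, 5.000], [31.250, 14.000]] (det J = -114.250).
Solving J·Δ = −F gives Δ = (-2.309, 1.135).
Then the next iterate is (a, b)₁ = (0.691, 3.635).
Re-evaluating at (0.691, 3.635): F = (6.61771, 19.66917), so ‖F‖₂ = 20.753.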